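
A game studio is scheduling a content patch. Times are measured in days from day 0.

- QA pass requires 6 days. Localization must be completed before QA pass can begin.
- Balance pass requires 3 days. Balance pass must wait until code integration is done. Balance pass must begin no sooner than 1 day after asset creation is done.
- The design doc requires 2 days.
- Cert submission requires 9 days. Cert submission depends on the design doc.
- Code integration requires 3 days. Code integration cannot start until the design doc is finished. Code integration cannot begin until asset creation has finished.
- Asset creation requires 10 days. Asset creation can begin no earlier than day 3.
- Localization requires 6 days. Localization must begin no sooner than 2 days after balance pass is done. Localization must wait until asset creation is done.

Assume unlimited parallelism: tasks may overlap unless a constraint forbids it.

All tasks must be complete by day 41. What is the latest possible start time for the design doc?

QA pass must finish by day 41; it takes 6 days, so it must start by 41 − 6 = day 35.
Localization has to be done before QA pass (must start by day 35). That means finishing by day 35, i.e. starting by 35 − 6 = day 29.
Balance pass must finish before localization (must start by day 29, minus 2-day gap → day 27). With a 3-day duration, balance pass must start by 27 − 3 = day 24.
Code integration feeds into balance pass (must start by day 24); so code integration must finish by day 24 and therefore start by day 21.
To finish by day 41, cert submission (duration 9) must start no later than day 32.
For the design doc: code integration (must start by day 21); cert submission (must start by day 32). The most restrictive is day 21; with a 2-day duration, the design doc must start by day 19.

19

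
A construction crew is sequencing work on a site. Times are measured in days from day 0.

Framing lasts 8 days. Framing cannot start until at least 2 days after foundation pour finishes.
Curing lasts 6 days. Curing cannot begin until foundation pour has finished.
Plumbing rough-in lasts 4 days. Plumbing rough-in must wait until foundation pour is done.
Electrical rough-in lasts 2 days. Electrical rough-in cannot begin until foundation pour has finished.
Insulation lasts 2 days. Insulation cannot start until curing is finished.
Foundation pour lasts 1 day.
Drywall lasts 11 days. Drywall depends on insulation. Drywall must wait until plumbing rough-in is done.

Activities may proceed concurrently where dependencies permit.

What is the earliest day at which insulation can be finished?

Nothing blocks foundation pour, so it runs from day 0 to day 1.
Curing cannot begin until foundation pour (finishes day 1). It runs from day 1 to 1 + 6 = day 7.
Insulation waits on curing (finishes day 7), so it starts at day 7 and finishes at 7 + 2 = day 9.

9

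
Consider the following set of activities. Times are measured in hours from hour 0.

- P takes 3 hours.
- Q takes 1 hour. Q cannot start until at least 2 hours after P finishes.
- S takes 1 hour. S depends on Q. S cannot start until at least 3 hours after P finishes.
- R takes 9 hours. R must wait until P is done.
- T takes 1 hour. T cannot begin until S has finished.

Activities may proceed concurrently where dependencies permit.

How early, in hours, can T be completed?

8

P has no prerequisites, so it starts at hour 0 and finishes at hour 3.
Q cannot begin until P (finishes hour 3, plus 2-hour gap → hour 5). It runs from hour 5 to 5 + 1 = hour 6.
For S: Q (finishes hour 6); P (finishes hour 3, plus 3-hour gap → hour 6). Taking the maximum gives a start of hour 6, and it finishes at 6 + 1 = hour 7.
After S (finishes hour 7), T can start at hour 7 and finishes at hour 8.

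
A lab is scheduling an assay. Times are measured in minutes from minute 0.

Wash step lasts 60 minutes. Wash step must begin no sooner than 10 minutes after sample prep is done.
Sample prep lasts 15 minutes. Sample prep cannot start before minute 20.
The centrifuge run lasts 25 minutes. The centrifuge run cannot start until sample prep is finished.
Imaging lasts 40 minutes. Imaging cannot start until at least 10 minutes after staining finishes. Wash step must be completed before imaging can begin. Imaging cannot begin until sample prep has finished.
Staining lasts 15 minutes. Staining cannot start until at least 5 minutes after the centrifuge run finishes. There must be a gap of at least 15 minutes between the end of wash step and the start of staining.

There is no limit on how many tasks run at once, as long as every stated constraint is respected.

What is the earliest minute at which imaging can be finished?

185

After its own release at minute 20, sample prep can start at minute 20 and finishes at minute 35.
After sample prep (finishes minute 35, plus 10-minute gap → minute 45), wash step can start at minute 45 and finishes at minute 105.
The centrifuge run cannot begin until sample prep (finishes minute 35). It runs from minute 35 to 35 + 25 = minute 60.
For staining: the centrifuge run (finishes minute 60, plus 5-minute gap → minute 65); wash step (finishes minute 105, plus 15-minute gap → minute 120). Taking the maximum gives a start of minute 120, and it finishes at 120 + 15 = minute 135.
Imaging needs all of staining (finishes minute 135, plus 10-minute gap → minute 145); wash step (finishes minute 105); sample prep (finishes minute 35). That puts its earliest start at minute 145; it finishes at 145 + 40 = minute 185.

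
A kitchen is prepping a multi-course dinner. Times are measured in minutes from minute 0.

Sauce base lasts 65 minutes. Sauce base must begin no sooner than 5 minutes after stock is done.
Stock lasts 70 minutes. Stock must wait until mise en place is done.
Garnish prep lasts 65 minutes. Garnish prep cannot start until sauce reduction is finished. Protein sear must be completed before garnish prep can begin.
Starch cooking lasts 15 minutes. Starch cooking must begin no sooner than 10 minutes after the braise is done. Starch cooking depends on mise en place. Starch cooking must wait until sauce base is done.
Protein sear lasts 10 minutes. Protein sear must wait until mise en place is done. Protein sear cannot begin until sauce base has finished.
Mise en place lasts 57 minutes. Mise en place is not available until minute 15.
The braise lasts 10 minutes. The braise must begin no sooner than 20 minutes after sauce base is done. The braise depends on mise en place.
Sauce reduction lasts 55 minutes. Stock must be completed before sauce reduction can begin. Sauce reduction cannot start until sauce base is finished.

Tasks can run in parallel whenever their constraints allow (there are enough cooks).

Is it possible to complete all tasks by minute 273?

Mise en place waits on its own release at minute 15, so it starts at minute 15 and finishes at 15 + 57 = minute 72.
Stock cannot begin until mise en place (finishes minute 72). It runs from minute 72 to 72 + 70 = minute 142.
Sauce base waits on stock (finishes minute 142, plus 5-minute gap → minute 147), so it starts at minute 147 and finishes at 147 + 65 = minute 212.
For sauce reduction: stock (finishes minute 142); sauce base (finishes minute 212). Taking the maximum gives a start of minute 212, and it finishes at 212 + 55 = minute 267.
Protein sear has to wait for mise en place (finishes minute 72); sauce base (finishes minute 212). The latest of these is minute 212, so protein sear runs minute 212 to 212 + 10 = minute 222.
For garnish prep: sauce reduction (finishes minute 267); protein sear (finishes minute 222). Taking the maximum gives a start of minute 267, and it finishes at 267 + 65 = minute 332.
The braise has to wait for sauce base (finishes minute 212, plus 20-minute gap → minute 232); mise en place (finishes minute 72). The latest of these is minute 232, so the braise runs minute 232 to 232 + 10 = minute 242.
Starch cooking has to wait for the braise (finishes minute 242, plus 10-minute gap → minute 252); mise en place (finishes minute 72); sauce base (finishes minute 212). The latest of these is minute 252, so starch cooking runs minute 252 to 252 + 15 = minute 267.
The earliest everything can be done is minute 332, which is after the deadline of 273, so it is not possible.

No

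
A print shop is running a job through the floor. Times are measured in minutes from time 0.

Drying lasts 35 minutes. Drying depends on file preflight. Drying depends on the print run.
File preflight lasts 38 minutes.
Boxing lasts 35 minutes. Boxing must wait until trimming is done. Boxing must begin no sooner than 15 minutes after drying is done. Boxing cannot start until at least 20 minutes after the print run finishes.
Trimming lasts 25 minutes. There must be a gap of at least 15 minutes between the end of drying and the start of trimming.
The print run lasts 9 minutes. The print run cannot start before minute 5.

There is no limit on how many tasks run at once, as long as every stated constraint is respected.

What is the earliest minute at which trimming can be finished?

The print run cannot begin until its own release at minute 5. It runs from minute 5 to 5 + 9 = minute 14.
Nothing blocks file preflight, so it runs from minute 0 to minute 38.
Drying has to wait for file preflight (finishes minute 38); the print run (finishes minute 14). The latest of these is minute 38, so drying runs minute 38 to 38 + 35 = minute 73.
Trimming cannot begin until drying (finishes minute 73, plus 15-minute gap → minute 88). It runs from minute 88 to 88 + 25 = minute 113.

113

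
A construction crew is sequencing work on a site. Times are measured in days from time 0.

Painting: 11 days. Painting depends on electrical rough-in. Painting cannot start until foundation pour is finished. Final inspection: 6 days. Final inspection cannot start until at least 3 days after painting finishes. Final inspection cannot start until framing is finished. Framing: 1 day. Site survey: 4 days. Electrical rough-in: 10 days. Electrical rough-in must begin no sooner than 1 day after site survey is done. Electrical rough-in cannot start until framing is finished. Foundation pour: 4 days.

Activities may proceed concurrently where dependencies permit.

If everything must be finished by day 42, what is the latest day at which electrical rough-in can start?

Nothing follows final inspection; the deadline of day 42 is its only limit. It must start by 42 − 6 = day 36.
Painting has to be done before final inspection (must start by day 36, minus 3-day gap → day 33). That means finishing by day 33, i.e. starting by 33 − 11 = day 22.
Since painting (must start by day 22) depends on it, electrical rough-in must finish by day 22. Backing off its 10-day duration gives a latest start of day 12.

12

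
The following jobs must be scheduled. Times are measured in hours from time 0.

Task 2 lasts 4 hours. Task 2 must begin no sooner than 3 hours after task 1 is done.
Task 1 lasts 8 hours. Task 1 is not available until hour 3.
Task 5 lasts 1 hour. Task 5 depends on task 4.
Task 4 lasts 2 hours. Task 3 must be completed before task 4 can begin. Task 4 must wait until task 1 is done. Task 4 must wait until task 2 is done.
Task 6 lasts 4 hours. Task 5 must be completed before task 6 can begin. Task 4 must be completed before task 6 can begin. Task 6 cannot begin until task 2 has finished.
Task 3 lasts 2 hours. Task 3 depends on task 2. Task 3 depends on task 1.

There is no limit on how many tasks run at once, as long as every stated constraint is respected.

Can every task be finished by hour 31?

Yes

Task 1 cannot begin until its own release at hour 3. It runs from hour 3 to 3 + 8 = hour 11.
Task 2 waits on task 1 (finishes hour 11, plus 3-hour gap → hour 14), so it starts at hour 14 and finishes at 14 + 4 = hour 18.
Task 3 has to wait for task 2 (finishes hour 18); task 1 (finishes hour 11). The latest of these is hour 18, so task 3 runs hour 18 to 18 + 2 = hour 20.
Task 4 cannot start until task 3 (finishes hour 20); task 1 (finishes hour 11); task 2 (finishes hour 18). The controlling bound is hour 20, so task 4 finishes at 20 + 2 = hour 22.
After task 4 (finishes hour 22), task 5 can start at hour 22 and finishes at hour 23.
For task 6: task 5 (finishes hour 23); task 4 (finishes hour 22); task 2 (finishes hour 18). Taking the maximum gives a start of hour 23, and it finishes at 23 + 4 = hour 27.
Every task is finished by hour 27, which is no later than the deadline of 31, so the schedule is feasible.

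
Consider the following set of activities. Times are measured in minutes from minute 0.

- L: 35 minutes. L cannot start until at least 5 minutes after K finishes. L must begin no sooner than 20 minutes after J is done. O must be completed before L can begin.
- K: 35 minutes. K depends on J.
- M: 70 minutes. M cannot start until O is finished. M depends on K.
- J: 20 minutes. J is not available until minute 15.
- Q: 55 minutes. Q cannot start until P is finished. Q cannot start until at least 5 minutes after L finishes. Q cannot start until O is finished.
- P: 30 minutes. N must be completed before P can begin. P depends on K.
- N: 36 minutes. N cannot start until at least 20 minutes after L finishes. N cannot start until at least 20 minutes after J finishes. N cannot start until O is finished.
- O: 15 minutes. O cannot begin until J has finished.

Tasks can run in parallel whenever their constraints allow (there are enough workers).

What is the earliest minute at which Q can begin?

196

After its own release at minute 15, J can start at minute 15 and finishes at minute 35.
O waits on J (finishes minute 35), so it starts at minute 35 and finishes at 35 + 15 = minute 50.
K cannot begin until J (finishes minute 35). It runs from minute 35 to 35 + 35 = minute 70.
L has to wait for K (finishes minute 70, plus 5-minute gap → minute 75); J (finishes minute 35, plus 20-minute gap → minute 55); O (finishes minute 50). The latest of these is minute 75, so L runs minute 75 to 75 + 35 = minute 110.
For N: L (finishes minute 110, plus 20-minute gap → minute 130); J (finishes minute 35, plus 20-minute gap → minute 55); O (finishes minute 50). Taking the maximum gives a start of minute 130, and it finishes at 130 + 36 = minute 166.
P has to wait for N (finishes minute 166); K (finishes minute 70). The latest of these is minute 166, so P runs minute 166 to 166 + 30 = minute 196.
Q waits on P (finishes minute 196); L (finishes minute 110, plus 5-minute gap → minute 115); O (finishes minute 50). The latest of these is minute 196, which is the earliest Q can start.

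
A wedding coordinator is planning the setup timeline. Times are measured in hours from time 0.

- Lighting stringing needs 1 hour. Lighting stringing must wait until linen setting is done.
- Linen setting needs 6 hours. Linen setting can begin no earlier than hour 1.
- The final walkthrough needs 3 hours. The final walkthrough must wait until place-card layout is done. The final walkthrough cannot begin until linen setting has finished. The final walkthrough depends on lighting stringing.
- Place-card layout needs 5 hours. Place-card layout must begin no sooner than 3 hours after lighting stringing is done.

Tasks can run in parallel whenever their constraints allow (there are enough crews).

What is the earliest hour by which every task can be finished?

After its own release at hour 1, linen setting can start at hour 1 and finishes at hour 7.
Lighting stringing waits on linen setting (finishes hour 7), so it starts at hour 7 and finishes at 7 + 1 = hour 8.
After lighting stringing (finishes hour 8, plus 3-hour gap → hour 11), place-card layout can start at hour 11 and finishes at hour 16.
The final walkthrough needs all of place-card layout (finishes hour 16); linen setting (finishes hour 7); lighting stringing (finishes hour 8). That puts its earliest start at hour 16; it finishes at 16 + 3 = hour 19.
All tasks are finished once the last one completes. Finish times: Linen setting at 7, Lighting stringing at 8, Place-card layout at 16, The final walkthrough at 19. The latest is hour 19.

19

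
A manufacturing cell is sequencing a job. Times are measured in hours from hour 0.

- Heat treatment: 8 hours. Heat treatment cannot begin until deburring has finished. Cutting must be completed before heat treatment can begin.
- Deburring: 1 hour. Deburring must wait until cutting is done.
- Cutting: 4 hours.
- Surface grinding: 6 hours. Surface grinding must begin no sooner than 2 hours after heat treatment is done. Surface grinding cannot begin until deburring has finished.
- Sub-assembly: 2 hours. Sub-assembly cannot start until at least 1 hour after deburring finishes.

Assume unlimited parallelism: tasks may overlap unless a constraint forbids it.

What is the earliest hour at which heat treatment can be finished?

Cutting can start immediately at hour 0; it finishes at hour 4.
Deburring cannot begin until cutting (finishes hour 4). It runs from hour 4 to 4 + 1 = hour 5.
Heat treatment needs all of deburring (finishes hour 5); cutting (finishes hour 4). That puts its earliest start at hour 5; it finishes at 5 + 8 = hour 13.

13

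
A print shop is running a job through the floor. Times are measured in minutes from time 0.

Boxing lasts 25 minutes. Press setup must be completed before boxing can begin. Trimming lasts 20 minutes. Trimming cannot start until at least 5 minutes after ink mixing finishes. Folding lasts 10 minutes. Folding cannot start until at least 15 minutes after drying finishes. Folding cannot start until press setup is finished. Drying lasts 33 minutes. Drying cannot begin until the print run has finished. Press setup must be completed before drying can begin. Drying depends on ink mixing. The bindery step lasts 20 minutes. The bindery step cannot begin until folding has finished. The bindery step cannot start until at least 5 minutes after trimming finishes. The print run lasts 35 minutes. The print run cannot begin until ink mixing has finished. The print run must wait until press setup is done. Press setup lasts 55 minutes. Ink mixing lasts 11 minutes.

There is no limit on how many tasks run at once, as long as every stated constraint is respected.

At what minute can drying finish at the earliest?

Press setup has no prerequisites, so it starts at minute 0 and finishes at minute 55.
Ink mixing can start immediately at minute 0; it finishes at minute 11.
The print run cannot start until ink mixing (finishes minute 11); press setup (finishes minute 55). The controlling bound is minute 55, so the print run finishes at 55 + 35 = minute 90.
Drying cannot start until the print run (finishes minute 90); press setup (finishes minute 55); ink mixing (finishes minute 11). The controlling bound is minute 90, so drying finishes at 90 + 33 = minute 123.

123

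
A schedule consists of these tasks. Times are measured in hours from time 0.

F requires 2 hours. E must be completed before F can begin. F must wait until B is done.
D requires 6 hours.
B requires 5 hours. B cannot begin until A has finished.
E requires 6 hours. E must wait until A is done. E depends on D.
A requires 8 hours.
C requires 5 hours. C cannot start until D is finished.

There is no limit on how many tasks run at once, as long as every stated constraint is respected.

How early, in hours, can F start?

14

D can start immediately at hour 0; it finishes at hour 6.
A can start immediately at hour 0; it finishes at hour 8.
E cannot start until A (finishes hour 8); D (finishes hour 6). The controlling bound is hour 8, so E finishes at 8 + 6 = hour 14.
After A (finishes hour 8), B can start at hour 8 and finishes at hour 13.
F waits on E (finishes hour 14); B (finishes hour 13). The latest of these is hour 14, which is the earliest F can start.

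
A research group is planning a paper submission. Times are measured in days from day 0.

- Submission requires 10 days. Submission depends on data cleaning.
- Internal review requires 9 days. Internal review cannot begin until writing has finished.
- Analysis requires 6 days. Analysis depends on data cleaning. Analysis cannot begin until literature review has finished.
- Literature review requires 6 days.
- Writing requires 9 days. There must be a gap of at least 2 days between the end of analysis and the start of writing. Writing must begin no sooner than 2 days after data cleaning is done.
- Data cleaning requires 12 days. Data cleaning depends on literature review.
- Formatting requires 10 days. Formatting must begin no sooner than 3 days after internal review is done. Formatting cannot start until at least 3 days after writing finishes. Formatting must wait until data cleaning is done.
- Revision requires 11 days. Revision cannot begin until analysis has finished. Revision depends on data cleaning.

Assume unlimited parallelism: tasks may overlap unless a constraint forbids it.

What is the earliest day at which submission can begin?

Nothing blocks literature review, so it runs from day 0 to day 6.
Data cleaning waits on literature review (finishes day 6), so it starts at day 6 and finishes at 6 + 12 = day 18.
Submission waits on data cleaning (finishes day 18), so the earliest it can start is day 18.

18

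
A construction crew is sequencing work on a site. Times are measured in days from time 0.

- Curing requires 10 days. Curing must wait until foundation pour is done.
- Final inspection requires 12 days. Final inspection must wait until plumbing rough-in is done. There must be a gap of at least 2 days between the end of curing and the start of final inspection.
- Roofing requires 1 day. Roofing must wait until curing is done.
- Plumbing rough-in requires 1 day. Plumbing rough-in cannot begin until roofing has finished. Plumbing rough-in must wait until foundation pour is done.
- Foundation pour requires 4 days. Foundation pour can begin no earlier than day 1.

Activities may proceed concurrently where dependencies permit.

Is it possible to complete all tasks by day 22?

No

After its own release at day 1, foundation pour can start at day 1 and finishes at day 5.
Curing cannot begin until foundation pour (finishes day 5). It runs from day 5 to 5 + 10 = day 15.
Roofing waits on curing (finishes day 15), so it starts at day 15 and finishes at 15 + 1 = day 16.
For plumbing rough-in: roofing (finishes day 16); foundation pour (finishes day 5). Taking the maximum gives a start of day 16, and it finishes at 16 + 1 = day 17.
Final inspection has to wait for plumbing rough-in (finishes day 17); curing (finishes day 15, plus 2-day gap → day 17). The latest of these is day 17, so final inspection runs day 17 to 17 + 12 = day 29.
The earliest everything can be done is day 29, which is after the deadline of 22, so it is not possible.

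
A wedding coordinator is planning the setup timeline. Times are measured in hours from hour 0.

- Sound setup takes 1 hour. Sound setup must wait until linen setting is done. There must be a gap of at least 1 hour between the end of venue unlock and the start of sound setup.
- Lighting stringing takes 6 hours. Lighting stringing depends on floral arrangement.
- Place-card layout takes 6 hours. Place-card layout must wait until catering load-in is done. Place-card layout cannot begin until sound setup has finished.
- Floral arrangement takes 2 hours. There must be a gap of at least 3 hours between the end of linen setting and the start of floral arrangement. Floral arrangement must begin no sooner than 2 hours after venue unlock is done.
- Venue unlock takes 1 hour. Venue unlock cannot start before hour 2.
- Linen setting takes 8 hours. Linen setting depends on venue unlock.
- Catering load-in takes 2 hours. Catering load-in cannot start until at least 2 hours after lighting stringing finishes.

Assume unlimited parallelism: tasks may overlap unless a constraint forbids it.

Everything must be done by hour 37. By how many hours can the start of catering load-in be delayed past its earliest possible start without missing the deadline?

5

Venue unlock cannot begin until its own release at hour 2. It runs from hour 2 to 2 + 1 = hour 3.
Linen setting cannot begin until venue unlock (finishes hour 3). It runs from hour 3 to 3 + 8 = hour 11.
Floral arrangement needs all of linen setting (finishes hour 11, plus 3-hour gap → hour 14); venue unlock (finishes hour 3, plus 2-hour gap → hour 5). That puts its earliest start at hour 14; it finishes at 14 + 2 = hour 16.
Lighting stringing waits on floral arrangement (finishes hour 16), so it starts at hour 16 and finishes at 16 + 6 = hour 22.
Catering load-in cannot begin until lighting stringing (finishes hour 22, plus 2-hour gap → hour 24). It runs from hour 24 to 24 + 2 = hour 26.

Working backward from the deadline:
Place-card layout has no dependents, so it just needs to finish by hour 37. Starting by 37 − 6 = hour 31 achieves that.
Since place-card layout (must start by hour 31) depends on it, catering load-in must finish by hour 31. Backing off its 2-hour duration gives a latest start of hour 29.
So catering load-in can start as early as hour 24 and as late as hour 29, giving 29 − 24 = 5 hours of slack.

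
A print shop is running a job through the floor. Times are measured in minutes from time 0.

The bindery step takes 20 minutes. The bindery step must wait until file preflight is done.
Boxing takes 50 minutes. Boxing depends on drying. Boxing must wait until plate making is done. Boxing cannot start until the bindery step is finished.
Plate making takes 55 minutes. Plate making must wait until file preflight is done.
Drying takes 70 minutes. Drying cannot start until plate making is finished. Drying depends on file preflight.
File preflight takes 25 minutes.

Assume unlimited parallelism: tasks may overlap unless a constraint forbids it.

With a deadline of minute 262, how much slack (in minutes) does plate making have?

File preflight has no prerequisites, so it starts at minute 0 and finishes at minute 25.
Plate making waits on file preflight (finishes minute 25), so it starts at minute 25 and finishes at 25 + 55 = minute 80.

Working backward from the deadline:
Boxing has no dependents, so it just needs to finish by minute 262. Starting by 262 − 50 = minute 212 achieves that.
Drying feeds into boxing (must start by minute 212); so drying must finish by minute 212 and therefore start by minute 142.
Plate making must finish in time for drying (must start by minute 142); boxing (must start by minute 212). The tightest is minute 142, so plate making must start by 142 − 55 = minute 87.
So plate making can start as early as minute 25 and as late as minute 87, giving 87 − 25 = 62 minutes of slack.

62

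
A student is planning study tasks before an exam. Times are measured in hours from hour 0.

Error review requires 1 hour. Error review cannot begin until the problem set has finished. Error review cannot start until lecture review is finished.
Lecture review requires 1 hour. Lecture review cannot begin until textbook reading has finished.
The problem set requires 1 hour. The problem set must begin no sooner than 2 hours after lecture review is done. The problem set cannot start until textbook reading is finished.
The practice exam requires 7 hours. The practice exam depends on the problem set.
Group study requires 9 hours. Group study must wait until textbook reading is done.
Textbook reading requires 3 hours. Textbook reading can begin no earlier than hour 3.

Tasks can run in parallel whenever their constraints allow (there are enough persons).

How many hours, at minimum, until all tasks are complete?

Textbook reading cannot begin until its own release at hour 3. It runs from hour 3 to 3 + 3 = hour 6.
Group study waits on textbook reading (finishes hour 6), so it starts at hour 6 and finishes at 6 + 9 = hour 15.
Lecture review waits on textbook reading (finishes hour 6), so it starts at hour 6 and finishes at 6 + 1 = hour 7.
The problem set cannot start until lecture review (finishes hour 7, plus 2-hour gap → hour 9); textbook reading (finishes hour 6). The controlling bound is hour 9, so the problem set finishes at 9 + 1 = hour 10.
Error review cannot start until the problem set (finishes hour 10); lecture review (finishes hour 7). The controlling bound is hour 10, so error review finishes at 10 + 1 = hour 11.
The practice exam waits on the problem set (finishes hour 10), so it starts at hour 10 and finishes at 10 + 7 = hour 17.
All tasks are finished once the last one completes. Finish times: Textbook reading at 6, Lecture review at 7, The problem set at 10, The practice exam at 17, Error review at 11, Group study at 15. The latest is hour 17.

17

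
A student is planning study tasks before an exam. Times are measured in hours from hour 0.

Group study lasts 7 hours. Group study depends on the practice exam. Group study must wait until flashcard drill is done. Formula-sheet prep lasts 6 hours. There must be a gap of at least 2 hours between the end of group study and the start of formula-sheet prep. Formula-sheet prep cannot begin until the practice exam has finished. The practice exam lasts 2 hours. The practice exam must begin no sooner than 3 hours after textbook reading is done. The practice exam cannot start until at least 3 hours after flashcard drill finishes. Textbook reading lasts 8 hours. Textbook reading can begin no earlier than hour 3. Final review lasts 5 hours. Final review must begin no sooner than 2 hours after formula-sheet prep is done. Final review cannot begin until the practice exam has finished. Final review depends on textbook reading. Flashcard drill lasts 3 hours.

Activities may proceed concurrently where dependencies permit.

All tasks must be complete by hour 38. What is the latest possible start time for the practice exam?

Final review has no dependents, so it just needs to finish by hour 38. Starting by 38 − 5 = hour 33 achieves that.
Formula-sheet prep must finish before final review (must start by hour 33, minus 2-hour gap → hour 31). With a 6-hour duration, formula-sheet prep must start by 31 − 6 = hour 25.
Group study must finish before formula-sheet prep (must start by hour 25, minus 2-hour gap → hour 23). With a 7-hour duration, group study must start by 23 − 7 = hour 16.
The practice exam has several dependents: group study (must start by hour 16); formula-sheet prep (must start by hour 25); final review (must start by hour 33). The earliest of those limits is hour 16, so the practice exam must start by 16 − 2 = hour 14.

14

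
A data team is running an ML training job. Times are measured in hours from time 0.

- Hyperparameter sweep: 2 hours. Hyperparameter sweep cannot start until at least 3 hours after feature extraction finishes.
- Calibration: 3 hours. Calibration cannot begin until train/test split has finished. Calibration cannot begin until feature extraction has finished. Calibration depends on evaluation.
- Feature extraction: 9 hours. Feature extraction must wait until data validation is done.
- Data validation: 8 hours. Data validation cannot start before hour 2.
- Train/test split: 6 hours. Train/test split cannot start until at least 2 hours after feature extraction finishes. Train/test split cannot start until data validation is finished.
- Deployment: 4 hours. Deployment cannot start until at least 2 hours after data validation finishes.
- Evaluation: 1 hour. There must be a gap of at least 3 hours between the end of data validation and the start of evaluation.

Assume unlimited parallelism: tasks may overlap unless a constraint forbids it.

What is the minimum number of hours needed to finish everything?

Data validation waits on its own release at hour 2, so it starts at hour 2 and finishes at 2 + 8 = hour 10.
Deployment cannot begin until data validation (finishes hour 10, plus 2-hour gap → hour 12). It runs from hour 12 to 12 + 4 = hour 16.
After data validation (finishes hour 10, plus 3-hour gap → hour 13), evaluation can start at hour 13 and finishes at hour 14.
Feature extraction waits on data validation (finishes hour 10), so it starts at hour 10 and finishes at 10 + 9 = hour 19.
Hyperparameter sweep cannot begin until feature extraction (finishes hour 19, plus 3-hour gap → hour 22). It runs from hour 22 to 22 + 2 = hour 24.
Train/test split has to wait for feature extraction (finishes hour 19, plus 2-hour gap → hour 21); data validation (finishes hour 10). The latest of these is hour 21, so train/test split runs hour 21 to 21 + 6 = hour 27.
Calibration has to wait for train/test split (finishes hour 27); feature extraction (finishes hour 19); evaluation (finishes hour 14). The latest of these is hour 27, so calibration runs hour 27 to 27 + 3 = hour 30.
All tasks are finished once the last one completes. Finish times: Data validation at 10, Feature extraction at 19, Train/test split at 27, Hyperparameter sweep at 24, Evaluation at 14, Calibration at 30, Deployment at 16. The latest is hour 30.

30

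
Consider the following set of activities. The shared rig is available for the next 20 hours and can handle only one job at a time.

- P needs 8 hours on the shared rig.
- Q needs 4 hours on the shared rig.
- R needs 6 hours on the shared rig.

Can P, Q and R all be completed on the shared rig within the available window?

Running back to back, the jobs need 8 + 4 + 6 = 18 hours on the shared rig.
Since 18 ≤ 20, they fit within the window.

Yes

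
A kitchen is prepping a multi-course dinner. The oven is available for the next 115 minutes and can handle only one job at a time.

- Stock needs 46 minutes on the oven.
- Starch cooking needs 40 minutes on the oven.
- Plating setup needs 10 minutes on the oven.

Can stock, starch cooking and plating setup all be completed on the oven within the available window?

Yes

Running back to back, the jobs need 46 + 40 + 10 = 96 minutes on the oven.
Since 96 ≤ 115, they fit within the window.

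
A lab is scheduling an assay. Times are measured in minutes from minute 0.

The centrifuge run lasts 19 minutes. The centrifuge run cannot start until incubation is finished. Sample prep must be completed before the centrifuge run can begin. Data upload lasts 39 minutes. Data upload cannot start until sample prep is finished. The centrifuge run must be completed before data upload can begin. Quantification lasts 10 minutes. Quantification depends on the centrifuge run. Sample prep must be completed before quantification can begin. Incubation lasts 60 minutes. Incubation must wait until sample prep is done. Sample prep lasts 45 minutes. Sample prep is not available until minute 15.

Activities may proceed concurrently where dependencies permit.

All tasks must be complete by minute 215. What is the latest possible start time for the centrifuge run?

157

To finish by minute 215, quantification (duration 10) must start no later than minute 205.
Data upload must finish by minute 215; it takes 39 minutes, so it must start by 215 − 39 = minute 176.
For the centrifuge run: quantification (must start by minute 205); data upload (must start by minute 176). The most restrictive is minute 176; with a 19-minute duration, the centrifuge run must start by minute 157.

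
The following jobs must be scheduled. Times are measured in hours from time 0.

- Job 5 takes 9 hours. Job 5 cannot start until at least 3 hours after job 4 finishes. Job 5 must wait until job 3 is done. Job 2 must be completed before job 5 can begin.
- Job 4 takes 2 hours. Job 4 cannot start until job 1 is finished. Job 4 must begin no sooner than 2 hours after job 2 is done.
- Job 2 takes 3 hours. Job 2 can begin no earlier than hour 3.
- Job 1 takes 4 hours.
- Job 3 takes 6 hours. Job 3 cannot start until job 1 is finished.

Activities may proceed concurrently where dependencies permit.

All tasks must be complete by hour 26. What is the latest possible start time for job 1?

Job 5 must finish by hour 26; it takes 9 hours, so it must start by 26 − 9 = hour 17.
Job 3 feeds into job 5 (must start by hour 17); so job 3 must finish by hour 17 and therefore start by hour 11.
Since job 5 (must start by hour 17, minus 3-hour gap → hour 14) depends on it, job 4 must finish by hour 14. Backing off its 2-hour duration gives a latest start of hour 12.
For job 1: job 3 (must start by hour 11); job 4 (must start by hour 12). The most restrictive is hour 11; with a 4-hour duration, job 1 must start by hour 7.

7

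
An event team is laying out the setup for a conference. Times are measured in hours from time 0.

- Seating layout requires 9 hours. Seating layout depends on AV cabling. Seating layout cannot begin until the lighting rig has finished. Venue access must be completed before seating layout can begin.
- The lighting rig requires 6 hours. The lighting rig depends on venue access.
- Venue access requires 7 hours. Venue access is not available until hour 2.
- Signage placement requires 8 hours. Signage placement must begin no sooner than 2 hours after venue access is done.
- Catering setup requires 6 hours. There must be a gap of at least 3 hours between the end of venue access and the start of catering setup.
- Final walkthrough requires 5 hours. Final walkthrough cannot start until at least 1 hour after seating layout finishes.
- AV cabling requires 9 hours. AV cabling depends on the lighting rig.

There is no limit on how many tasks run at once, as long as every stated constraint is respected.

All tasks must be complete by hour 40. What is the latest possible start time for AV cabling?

To finish by hour 40, final walkthrough (duration 5) must start no later than hour 35.
Seating layout feeds into final walkthrough (must start by hour 35, minus 1-hour gap → hour 34); so seating layout must finish by hour 34 and therefore start by hour 25.
AV cabling feeds into seating layout (must start by hour 25); so AV cabling must finish by hour 25 and therefore start by hour 16.

16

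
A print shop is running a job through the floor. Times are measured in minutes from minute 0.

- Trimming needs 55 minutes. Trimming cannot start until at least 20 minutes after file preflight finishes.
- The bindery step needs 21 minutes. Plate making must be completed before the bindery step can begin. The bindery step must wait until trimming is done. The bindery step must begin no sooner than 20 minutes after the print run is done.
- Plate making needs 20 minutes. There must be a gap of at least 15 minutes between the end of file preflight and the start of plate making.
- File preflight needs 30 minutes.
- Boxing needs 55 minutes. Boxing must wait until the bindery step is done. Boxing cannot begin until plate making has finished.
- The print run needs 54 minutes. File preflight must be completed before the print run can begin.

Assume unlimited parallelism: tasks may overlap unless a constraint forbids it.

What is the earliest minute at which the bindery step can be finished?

126

Nothing blocks file preflight, so it runs from minute 0 to minute 30.
Trimming cannot begin until file preflight (finishes minute 30, plus 20-minute gap → minute 50). It runs from minute 50 to 50 + 55 = minute 105.
After file preflight (finishes minute 30), the print run can start at minute 30 and finishes at minute 84.
After file preflight (finishes minute 30, plus 15-minute gap → minute 45), plate making can start at minute 45 and finishes at minute 65.
The bindery step needs all of plate making (finishes minute 65); trimming (finishes minute 105); the print run (finishes minute 84, plus 20-minute gap → minute 104). That puts its earliest start at minute 105; it finishes at 105 + 21 = minute 126.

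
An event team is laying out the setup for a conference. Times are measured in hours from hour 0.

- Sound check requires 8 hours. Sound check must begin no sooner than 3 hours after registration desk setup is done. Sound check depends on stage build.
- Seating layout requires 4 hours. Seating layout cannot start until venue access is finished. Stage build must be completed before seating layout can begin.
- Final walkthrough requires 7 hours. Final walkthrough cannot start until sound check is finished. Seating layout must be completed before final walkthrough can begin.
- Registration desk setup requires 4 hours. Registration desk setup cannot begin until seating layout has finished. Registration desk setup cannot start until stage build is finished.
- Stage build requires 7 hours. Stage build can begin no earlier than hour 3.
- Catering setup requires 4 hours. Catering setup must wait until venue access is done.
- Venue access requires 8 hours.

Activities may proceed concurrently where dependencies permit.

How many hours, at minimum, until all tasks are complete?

36

After its own release at hour 3, stage build can start at hour 3 and finishes at hour 10.
Venue access has no prerequisites, so it starts at hour 0 and finishes at hour 8.
Catering setup waits on venue access (finishes hour 8), so it starts at hour 8 and finishes at 8 + 4 = hour 12.
Seating layout needs all of venue access (finishes hour 8); stage build (finishes hour 10). That puts its earliest start at hour 10; it finishes at 10 + 4 = hour 14.
Registration desk setup cannot start until seating layout (finishes hour 14); stage build (finishes hour 10). The controlling bound is hour 14, so registration desk setup finishes at 14 + 4 = hour 18.
Sound check needs all of registration desk setup (finishes hour 18, plus 3-hour gap → hour 21); stage build (finishes hour 10). That puts its earliest start at hour 21; it finishes at 21 + 8 = hour 29.
Final walkthrough needs all of sound check (finishes hour 29); seating layout (finishes hour 14). That puts its earliest start at hour 29; it finishes at 29 + 7 = hour 36.
All tasks are finished once the last one completes. Finish times: Venue access at 8, Stage build at 10, Seating layout at 14, Registration desk setup at 18, Catering setup at 12, Sound check at 29, Final walkthrough at 36. The latest is hour 36.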